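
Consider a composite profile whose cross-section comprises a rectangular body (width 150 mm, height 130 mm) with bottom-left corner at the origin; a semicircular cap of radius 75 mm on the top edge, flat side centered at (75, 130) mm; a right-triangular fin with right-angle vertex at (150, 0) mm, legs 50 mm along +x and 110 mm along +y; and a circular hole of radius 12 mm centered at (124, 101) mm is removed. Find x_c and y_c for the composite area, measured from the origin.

rectangular body: A = 150 × 130 = 19500.00, centroid at (75.00, 65.00).
semicircular top: A = ½π·75² = 8835.73, centroid at (75.00, 161.83).
triangular fin: A = ½·50·110 = 2750.00, centroid at (166.67, 36.67).
hole: A = −π·12² = -452.39, centroid at (124.00, 101.00).
ΣA = 30633.34 mm²
ΣAx_c = (19500.00)(75.00) + (8835.73)(75.00) + (2750.00)(166.67) + (-452.39)(124.00) = 2527416.76 mm³
ΣAy_c = (19500.00)(65.00) + (8835.73)(161.83) + (2750.00)(36.67) + (-452.39)(101.00) = 2752536.82 mm³
x_c = 2527416.76 / 30633.34 = 82.51 mm
y_c = 2752536.82 / 30633.34 = 89.85 mm

x_c = 82.51 mm, y_c = 89.85 mm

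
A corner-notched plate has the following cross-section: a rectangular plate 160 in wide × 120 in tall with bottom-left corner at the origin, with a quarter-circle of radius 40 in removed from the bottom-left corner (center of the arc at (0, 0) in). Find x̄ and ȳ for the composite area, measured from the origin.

x̄ = 84.41 in, ȳ = 63.01 in

plate: A = 160 × 120 = 19200.00, centroid at (80.00, 60.00).
removed quarter-circle: A = −¼π·40² = -1256.64, centroid at (16.98, 16.98).
ΣA = 17943.36 in², ΣAx̄ = 1514666.67 in³, ΣAȳ = 1130666.67 in³.
x̄ = 1514666.67/17943.36 = 84.41 in; ȳ = 1130666.67/17943.36 = 63.01 in.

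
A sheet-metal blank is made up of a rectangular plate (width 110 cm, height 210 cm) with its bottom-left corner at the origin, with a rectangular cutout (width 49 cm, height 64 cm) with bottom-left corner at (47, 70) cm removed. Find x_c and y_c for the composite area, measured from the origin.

Part | A | x̄ᵢ | ȳᵢ | A·x̄ᵢ | A·ȳᵢ
plate | 23100.00 | 55.00 | 105.00 | 1270500.00 | 2425500.00
hole | -3136.00 | 71.50 | 102.00 | -224224.00 | -319872.00
Σ | 19964.00 |  |  | 1046276.00 | 2105628.00
x_c = 1046276.00 / 19964.00 = 52.41 cm
y_c = 2105628.00 / 19964.00 = 105.47 cm

x_c = 52.41 cm, y_c = 105.47 cm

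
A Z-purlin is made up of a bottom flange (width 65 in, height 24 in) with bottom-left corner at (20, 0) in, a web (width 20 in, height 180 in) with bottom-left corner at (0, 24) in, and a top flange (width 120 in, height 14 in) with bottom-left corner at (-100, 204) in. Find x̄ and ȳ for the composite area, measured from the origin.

x̄ = 7.41 in, ȳ = 114.56 in

bottom flange: A = 65 × 24 = 1560.00, centroid at (52.50, 12.00).
web: A = 20 × 180 = 3600.00, centroid at (10.00, 114.00).
top flange: A = 120 × 14 = 1680.00, centroid at (-40.00, 211.00).
ΣA = 6840.00 in²
ΣAx̄ = (1560.00)(52.50) + (3600.00)(10.00) + (1680.00)(-40.00) = 50700.00 in³
ΣAȳ = (1560.00)(12.00) + (3600.00)(114.00) + (1680.00)(211.00) = 783600.00 in³
x̄ = 50700.00 / 6840.00 = 7.41 in
ȳ = 783600.00 / 6840.00 = 114.56 in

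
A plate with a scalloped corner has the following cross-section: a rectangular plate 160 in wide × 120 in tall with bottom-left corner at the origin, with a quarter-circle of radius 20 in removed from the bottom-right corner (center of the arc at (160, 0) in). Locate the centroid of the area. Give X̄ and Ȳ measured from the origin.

plate: A = 160 × 120 = 19200.00, centroid at (80.00, 60.00).
removed quarter-circle: A = −¼π·20² = -314.16, centroid at (151.51, 8.49).
ΣA = 18885.84 in²
ΣAX̄ = (19200.00)(80.00) + (-314.16)(151.51) = 1488401.18 in³
ΣAȲ = (19200.00)(60.00) + (-314.16)(8.49) = 1149333.33 in³
X̄ = 1488401.18 / 18885.84 = 78.81 in
Ȳ = 1149333.33 / 18885.84 = 60.86 in

X̄ = 78.81 in, Ȳ = 60.86 in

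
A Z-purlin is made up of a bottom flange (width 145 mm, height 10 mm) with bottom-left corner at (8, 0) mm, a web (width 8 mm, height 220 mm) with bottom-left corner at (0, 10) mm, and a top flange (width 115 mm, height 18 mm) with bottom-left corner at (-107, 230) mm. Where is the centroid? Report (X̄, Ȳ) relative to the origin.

bottom flange: A = 145 × 10 = 1450.00, centroid at (80.50, 5.00).
web: A = 8 × 220 = 1760.00, centroid at (4.00, 120.00).
top flange: A = 115 × 18 = 2070.00, centroid at (-49.50, 239.00).
ΣA = 5280.00 mm²
ΣAX̄ = (1450.00)(80.50) + (1760.00)(4.00) + (2070.00)(-49.50) = 21300.00 mm³
ΣAȲ = (1450.00)(5.00) + (1760.00)(120.00) + (2070.00)(239.00) = 713180.00 mm³
X̄ = 21300.00 / 5280.00 = 4.03 mm
Ȳ = 713180.00 / 5280.00 = 135.07 mm

X̄ = 4.03 mm, Ȳ = 135.07 mm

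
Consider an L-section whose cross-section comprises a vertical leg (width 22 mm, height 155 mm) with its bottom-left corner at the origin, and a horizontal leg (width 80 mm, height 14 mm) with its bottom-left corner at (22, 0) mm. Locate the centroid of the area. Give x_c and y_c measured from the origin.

Part | A | x̄ᵢ | ȳᵢ | A·x̄ᵢ | A·ȳᵢ
vertical leg | 3410.00 | 11.00 | 77.50 | 37510.00 | 264275.00
horizontal leg | 1120.00 | 62.00 | 7.00 | 69440.00 | 7840.00
Σ | 4530.00 |  |  | 106950.00 | 272115.00
x_c = 106950.00 / 4530.00 = 23.61 mm
y_c = 272115.00 / 4530.00 = 60.07 mm

x_c = 23.61 mm, y_c = 60.07 mm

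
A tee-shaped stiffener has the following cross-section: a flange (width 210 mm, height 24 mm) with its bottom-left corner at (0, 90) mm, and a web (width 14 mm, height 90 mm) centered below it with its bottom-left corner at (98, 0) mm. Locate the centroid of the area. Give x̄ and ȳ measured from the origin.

web: A = 14 × 90 = 1260.00, centroid at (105.00, 45.00).
flange: A = 210 × 24 = 5040.00, centroid at (105.00, 102.00).
ΣA = 6300.00 mm², ΣAx̄ = 661500.00 mm³, ΣAȳ = 570780.00 mm³.
x̄ = 661500.00/6300.00 = 105.00 mm; ȳ = 570780.00/6300.00 = 90.60 mm.

x̄ = 105.00 mm, ȳ = 90.60 mm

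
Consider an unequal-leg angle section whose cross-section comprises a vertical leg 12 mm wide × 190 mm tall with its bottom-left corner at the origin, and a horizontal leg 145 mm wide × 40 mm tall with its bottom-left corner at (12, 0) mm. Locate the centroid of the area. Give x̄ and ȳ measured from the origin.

x̄ = 62.35 mm, ȳ = 41.16 mm

vertical leg: A = 12 × 190 = 2280.00, centroid at (6.00, 95.00).
horizontal leg: A = 145 × 40 = 5800.00, centroid at (84.50, 20.00).
ΣA = 8080.00 mm², ΣAx̄ = 503780.00 mm³, ΣAȳ = 332600.00 mm³.
x̄ = 503780.00/8080.00 = 62.35 mm; ȳ = 332600.00/8080.00 = 41.16 mm.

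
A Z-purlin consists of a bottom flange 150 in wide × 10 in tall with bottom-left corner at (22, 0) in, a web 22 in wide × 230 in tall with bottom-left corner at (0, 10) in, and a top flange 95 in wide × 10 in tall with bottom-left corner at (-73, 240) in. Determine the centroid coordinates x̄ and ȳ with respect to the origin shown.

x̄ = 23.56 in, ȳ = 116.21 in

bottom flange: A = 150 × 10 = 1500.00, centroid at (97.00, 5.00).
web: A = 22 × 230 = 5060.00, centroid at (11.00, 125.00).
top flange: A = 95 × 10 = 950.00, centroid at (-25.50, 245.00).
ΣA = 7510.00 in², ΣAx̄ = 176935.00 in³, ΣAȳ = 872750.00 in³.
x̄ = 176935.00/7510.00 = 23.56 in; ȳ = 872750.00/7510.00 = 116.21 in.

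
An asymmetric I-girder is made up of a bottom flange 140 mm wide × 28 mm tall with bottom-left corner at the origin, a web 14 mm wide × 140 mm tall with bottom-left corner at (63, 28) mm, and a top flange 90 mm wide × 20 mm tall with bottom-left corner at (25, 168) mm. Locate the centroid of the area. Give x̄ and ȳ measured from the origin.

bottom flange: A = 140 × 28 = 3920.00, centroid at (70.00, 14.00).
web: A = 14 × 140 = 1960.00, centroid at (70.00, 98.00).
top flange: A = 90 × 20 = 1800.00, centroid at (70.00, 178.00).
ΣA = 7680.00 mm², ΣAx̄ = 537600.00 mm³, ΣAȳ = 567360.00 mm³.
x̄ = 537600.00/7680.00 = 70.00 mm; ȳ = 567360.00/7680.00 = 73.88 mm.

x̄ = 70.00 mm, ȳ = 73.88 mm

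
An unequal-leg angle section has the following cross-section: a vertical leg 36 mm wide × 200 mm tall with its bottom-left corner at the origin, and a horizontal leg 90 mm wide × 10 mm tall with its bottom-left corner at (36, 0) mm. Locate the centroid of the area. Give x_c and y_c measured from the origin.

x_c = 25.00 mm, y_c = 89.44 mm

vertical leg: A = 36 × 200 = 7200.00, centroid at (18.00, 100.00).
horizontal leg: A = 90 × 10 = 900.00, centroid at (81.00, 5.00).
ΣA = 8100.00 mm², ΣAx_c = 202500.00 mm³, ΣAy_c = 724500.00 mm³.
x_c = 202500.00/8100.00 = 25.00 mm; y_c = 724500.00/8100.00 = 89.44 mm.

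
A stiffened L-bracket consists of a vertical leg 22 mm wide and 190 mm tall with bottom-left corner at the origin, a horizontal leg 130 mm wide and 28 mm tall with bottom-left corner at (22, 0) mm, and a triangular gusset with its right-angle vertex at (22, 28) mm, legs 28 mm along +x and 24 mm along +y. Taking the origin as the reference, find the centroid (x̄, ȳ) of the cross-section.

vertical leg: A = 22 × 190 = 4180.00, centroid at (11.00, 95.00).
horizontal leg: A = 130 × 28 = 3640.00, centroid at (87.00, 14.00).
gusset: A = ½·28·24 = 336.00, centroid at (31.33, 36.00).
ΣA = 8156.00 mm², ΣAx̄ = 373188.00 mm³, ΣAȳ = 460156.00 mm³.
x̄ = 373188.00/8156.00 = 45.76 mm; ȳ = 460156.00/8156.00 = 56.42 mm.

x̄ = 45.76 mm, ȳ = 56.42 mm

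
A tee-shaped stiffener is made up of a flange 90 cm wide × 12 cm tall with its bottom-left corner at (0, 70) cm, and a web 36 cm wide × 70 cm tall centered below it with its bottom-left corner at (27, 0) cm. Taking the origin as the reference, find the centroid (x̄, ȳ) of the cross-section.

x̄ = 45.00 cm, ȳ = 47.30 cm

Part | A | x̄ᵢ | ȳᵢ | A·x̄ᵢ | A·ȳᵢ
web | 2520.00 | 45.00 | 35.00 | 113400.00 | 88200.00
flange | 1080.00 | 45.00 | 76.00 | 48600.00 | 82080.00
Σ | 3600.00 |  |  | 162000.00 | 170280.00
x̄ = 162000.00 / 3600.00 = 45.00 cm
ȳ = 170280.00 / 3600.00 = 47.30 cm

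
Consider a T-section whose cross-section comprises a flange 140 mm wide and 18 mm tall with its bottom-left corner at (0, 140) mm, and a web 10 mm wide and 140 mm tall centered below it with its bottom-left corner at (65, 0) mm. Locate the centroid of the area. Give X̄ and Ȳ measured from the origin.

X̄ = 70.00 mm, Ȳ = 120.79 mm

Part | A | x̄ᵢ | ȳᵢ | A·x̄ᵢ | A·ȳᵢ
web | 1400.00 | 70.00 | 70.00 | 98000.00 | 98000.00
flange | 2520.00 | 70.00 | 149.00 | 176400.00 | 375480.00
Σ | 3920.00 |  |  | 274400.00 | 473480.00
X̄ = 274400.00 / 3920.00 = 70.00 mm
Ȳ = 473480.00 / 3920.00 = 120.79 mm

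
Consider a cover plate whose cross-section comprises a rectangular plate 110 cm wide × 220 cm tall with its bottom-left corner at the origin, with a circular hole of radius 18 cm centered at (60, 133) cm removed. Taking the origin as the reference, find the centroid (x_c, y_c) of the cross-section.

x_c = 54.78 cm, y_c = 108.99 cm

plate: A = 110 × 220 = 24200.00, centroid at (55.00, 110.00).
hole: A = −π·18² = -1017.88, centroid at (60.00, 133.00).
ΣA = 23182.12 cm²
ΣAx_c = (24200.00)(55.00) + (-1017.88)(60.00) = 1269927.44 cm³
ΣAy_c = (24200.00)(110.00) + (-1017.88)(133.00) = 2526622.49 cm³
x_c = 1269927.44 / 23182.12 = 54.78 cm
y_c = 2526622.49 / 23182.12 = 108.99 cm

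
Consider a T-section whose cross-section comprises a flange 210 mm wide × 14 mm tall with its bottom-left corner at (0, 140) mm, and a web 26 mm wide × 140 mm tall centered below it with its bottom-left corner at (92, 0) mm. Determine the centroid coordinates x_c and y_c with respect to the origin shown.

web: A = 26 × 140 = 3640.00, centroid at (105.00, 70.00).
flange: A = 210 × 14 = 2940.00, centroid at (105.00, 147.00).
ΣA = 6580.00 mm²
ΣAx_c = (3640.00)(105.00) + (2940.00)(105.00) = 690900.00 mm³
ΣAy_c = (3640.00)(70.00) + (2940.00)(147.00) = 686980.00 mm³
x_c = 690900.00 / 6580.00 = 105.00 mm
y_c = 686980.00 / 6580.00 = 104.40 mm

x_c = 105.00 mm, y_c = 104.40 mm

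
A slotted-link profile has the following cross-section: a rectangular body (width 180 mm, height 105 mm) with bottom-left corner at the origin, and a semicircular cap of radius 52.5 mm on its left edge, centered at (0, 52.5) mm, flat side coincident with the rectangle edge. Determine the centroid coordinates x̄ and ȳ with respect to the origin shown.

x̄ = 69.07 mm, ȳ = 52.50 mm

Part | A | x̄ᵢ | ȳᵢ | A·x̄ᵢ | A·ȳᵢ
rectangular body | 18900.00 | 90.00 | 52.50 | 1701000.00 | 992250.00
semicircular end | 4329.51 | -22.28 | 52.50 | -96468.75 | 227299.14
Σ | 23229.51 |  |  | 1604531.25 | 1219549.14
x̄ = 1604531.25 / 23229.51 = 69.07 mm
ȳ = 1219549.14 / 23229.51 = 52.50 mm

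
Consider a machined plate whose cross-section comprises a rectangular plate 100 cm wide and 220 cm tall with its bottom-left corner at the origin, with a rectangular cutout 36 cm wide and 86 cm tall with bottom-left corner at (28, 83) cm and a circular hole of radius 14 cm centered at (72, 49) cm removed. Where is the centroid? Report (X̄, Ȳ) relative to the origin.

plate: A = 100 × 220 = 22000.00, centroid at (50.00, 110.00).
hole 1: A = −(36 × 86) = -3096.00, centroid at (46.00, 126.00).
hole 2: A = −π·14² = -615.75, centroid at (72.00, 49.00).
ΣA = 18288.25 cm²
ΣAX̄ = (22000.00)(50.00) + (-3096.00)(46.00) + (-615.75)(72.00) = 913249.84 cm³
ΣAȲ = (22000.00)(110.00) + (-3096.00)(126.00) + (-615.75)(49.00) = 1999732.14 cm³
X̄ = 913249.84 / 18288.25 = 49.94 cm
Ȳ = 1999732.14 / 18288.25 = 109.35 cm

X̄ = 49.94 cm, Ȳ = 109.35 cm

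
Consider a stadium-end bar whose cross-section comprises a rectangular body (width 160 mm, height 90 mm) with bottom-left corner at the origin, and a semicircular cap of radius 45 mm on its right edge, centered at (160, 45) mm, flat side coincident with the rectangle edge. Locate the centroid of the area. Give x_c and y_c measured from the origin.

rectangular body: A = 160 × 90 = 14400.00, centroid at (80.00, 45.00).
semicircular end: A = ½π·45² = 3180.86, centroid at (179.10, 45.00).
ΣA = 17580.86 mm², ΣAx_c = 1721688.01 mm³, ΣAy_c = 791138.82 mm³.
x_c = 1721688.01/17580.86 = 97.93 mm; y_c = 791138.82/17580.86 = 45.00 mm.

x_c = 97.93 mm, y_c = 45.00 mm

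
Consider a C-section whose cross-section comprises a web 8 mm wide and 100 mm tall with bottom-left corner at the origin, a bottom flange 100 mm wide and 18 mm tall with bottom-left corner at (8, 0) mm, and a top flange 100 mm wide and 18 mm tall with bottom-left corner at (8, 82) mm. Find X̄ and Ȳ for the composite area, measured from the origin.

Part | A | x̄ᵢ | ȳᵢ | A·x̄ᵢ | A·ȳᵢ
web | 800.00 | 4.00 | 50.00 | 3200.00 | 40000.00
bottom flange | 1800.00 | 58.00 | 9.00 | 104400.00 | 16200.00
top flange | 1800.00 | 58.00 | 91.00 | 104400.00 | 163800.00
Σ | 4400.00 |  |  | 212000.00 | 220000.00
X̄ = 212000.00 / 4400.00 = 48.18 mm
Ȳ = 220000.00 / 4400.00 = 50.00 mm

X̄ = 48.18 mm, Ȳ = 50.00 mm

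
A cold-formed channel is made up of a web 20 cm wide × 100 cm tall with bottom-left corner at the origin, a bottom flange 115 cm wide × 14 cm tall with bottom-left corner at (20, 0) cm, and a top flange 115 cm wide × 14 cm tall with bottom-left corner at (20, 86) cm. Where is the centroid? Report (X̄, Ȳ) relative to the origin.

web: A = 20 × 100 = 2000.00, centroid at (10.00, 50.00).
bottom flange: A = 115 × 14 = 1610.00, centroid at (77.50, 7.00).
top flange: A = 115 × 14 = 1610.00, centroid at (77.50, 93.00).
ΣA = 5220.00 cm²
ΣAX̄ = (2000.00)(10.00) + (1610.00)(77.50) + (1610.00)(77.50) = 269550.00 cm³
ΣAȲ = (2000.00)(50.00) + (1610.00)(7.00) + (1610.00)(93.00) = 261000.00 cm³
X̄ = 269550.00 / 5220.00 = 51.64 cm
Ȳ = 261000.00 / 5220.00 = 50.00 cm

X̄ = 51.64 cm, Ȳ = 50.00 cm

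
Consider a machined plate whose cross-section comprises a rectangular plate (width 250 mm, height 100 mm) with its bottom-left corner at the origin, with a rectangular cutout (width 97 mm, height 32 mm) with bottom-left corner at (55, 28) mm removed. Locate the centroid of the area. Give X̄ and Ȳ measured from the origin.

plate: A = 250 × 100 = 25000.00, centroid at (125.00, 50.00).
hole: A = −(97 × 32) = -3104.00, centroid at (103.50, 44.00).
ΣA = 21896.00 mm²
ΣAX̄ = (25000.00)(125.00) + (-3104.00)(103.50) = 2803736.00 mm³
ΣAȲ = (25000.00)(50.00) + (-3104.00)(44.00) = 1113424.00 mm³
X̄ = 2803736.00 / 21896.00 = 128.05 mm
Ȳ = 1113424.00 / 21896.00 = 50.85 mm

X̄ = 128.05 mm, Ȳ = 50.85 mm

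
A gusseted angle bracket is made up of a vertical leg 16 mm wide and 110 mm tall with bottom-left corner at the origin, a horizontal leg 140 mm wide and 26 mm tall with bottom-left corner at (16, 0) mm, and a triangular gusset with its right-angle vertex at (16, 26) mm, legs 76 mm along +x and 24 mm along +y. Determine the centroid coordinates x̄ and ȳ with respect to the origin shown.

x̄ = 57.80 mm, ȳ = 27.75 mm

vertical leg: A = 16 × 110 = 1760.00, centroid at (8.00, 55.00).
horizontal leg: A = 140 × 26 = 3640.00, centroid at (86.00, 13.00).
gusset: A = ½·76·24 = 912.00, centroid at (41.33, 34.00).
ΣA = 6312.00 mm²
ΣAx̄ = (1760.00)(8.00) + (3640.00)(86.00) + (912.00)(41.33) = 364816.00 mm³
ΣAȳ = (1760.00)(55.00) + (3640.00)(13.00) + (912.00)(34.00) = 175128.00 mm³
x̄ = 364816.00 / 6312.00 = 57.80 mm
ȳ = 175128.00 / 6312.00 = 27.75 mm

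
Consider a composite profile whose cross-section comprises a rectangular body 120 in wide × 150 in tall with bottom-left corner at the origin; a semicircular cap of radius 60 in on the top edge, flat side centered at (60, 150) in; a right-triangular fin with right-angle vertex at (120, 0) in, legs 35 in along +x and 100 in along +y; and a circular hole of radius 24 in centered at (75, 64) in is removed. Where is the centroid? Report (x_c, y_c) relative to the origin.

x_c = 64.16 in, y_c = 96.83 in

rectangular body: A = 120 × 150 = 18000.00, centroid at (60.00, 75.00).
semicircular top: A = ½π·60² = 5654.87, centroid at (60.00, 175.46).
triangular fin: A = ½·35·100 = 1750.00, centroid at (131.67, 33.33).
hole: A = −π·24² = -1809.56, centroid at (75.00, 64.00).
ΣA = 23595.31 in²
ΣAx_c = (18000.00)(60.00) + (5654.87)(60.00) + (1750.00)(131.67) + (-1809.56)(75.00) = 1513991.87 in³
ΣAy_c = (18000.00)(75.00) + (5654.87)(175.46) + (1750.00)(33.33) + (-1809.56)(64.00) = 2284751.68 in³
x_c = 1513991.87 / 23595.31 = 64.16 in
y_c = 2284751.68 / 23595.31 = 96.83 in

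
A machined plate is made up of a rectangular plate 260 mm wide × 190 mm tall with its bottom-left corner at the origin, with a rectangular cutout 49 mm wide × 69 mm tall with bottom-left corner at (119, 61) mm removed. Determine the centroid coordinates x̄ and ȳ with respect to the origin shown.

x̄ = 129.01 mm, ȳ = 94.96 mm

plate: A = 260 × 190 = 49400.00, centroid at (130.00, 95.00).
hole: A = −(49 × 69) = -3381.00, centroid at (143.50, 95.50).
ΣA = 46019.00 mm²
ΣAx̄ = (49400.00)(130.00) + (-3381.00)(143.50) = 5936826.50 mm³
ΣAȳ = (49400.00)(95.00) + (-3381.00)(95.50) = 4370114.50 mm³
x̄ = 5936826.50 / 46019.00 = 129.01 mm
ȳ = 4370114.50 / 46019.00 = 94.96 mm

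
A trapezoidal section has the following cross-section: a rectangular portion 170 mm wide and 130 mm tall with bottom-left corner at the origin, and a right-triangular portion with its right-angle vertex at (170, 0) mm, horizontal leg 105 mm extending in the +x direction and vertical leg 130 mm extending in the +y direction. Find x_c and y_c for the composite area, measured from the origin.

rectangular portion: A = 170 × 130 = 22100.00, centroid at (85.00, 65.00).
triangular portion: A = ½·105·130 = 6825.00, centroid at (205.00, 43.33).
ΣA = 28925.00 mm²
ΣAx_c = (22100.00)(85.00) + (6825.00)(205.00) = 3277625.00 mm³
ΣAy_c = (22100.00)(65.00) + (6825.00)(43.33) = 1732250.00 mm³
x_c = 3277625.00 / 28925.00 = 113.31 mm
y_c = 1732250.00 / 28925.00 = 59.89 mm

x_c = 113.31 mm, y_c = 59.89 mm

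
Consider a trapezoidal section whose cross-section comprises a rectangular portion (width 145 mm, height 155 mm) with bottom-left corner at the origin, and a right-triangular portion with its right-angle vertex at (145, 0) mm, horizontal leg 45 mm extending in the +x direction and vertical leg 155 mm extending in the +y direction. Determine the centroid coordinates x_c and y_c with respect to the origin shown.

x_c = 84.25 mm, y_c = 74.03 mm

Part | A | x̄ᵢ | ȳᵢ | A·x̄ᵢ | A·ȳᵢ
rectangular portion | 22475.00 | 72.50 | 77.50 | 1629437.50 | 1741812.50
triangular portion | 3487.50 | 160.00 | 51.67 | 558000.00 | 180187.50
Σ | 25962.50 |  |  | 2187437.50 | 1922000.00
x_c = 2187437.50 / 25962.50 = 84.25 mm
y_c = 1922000.00 / 25962.50 = 74.03 mm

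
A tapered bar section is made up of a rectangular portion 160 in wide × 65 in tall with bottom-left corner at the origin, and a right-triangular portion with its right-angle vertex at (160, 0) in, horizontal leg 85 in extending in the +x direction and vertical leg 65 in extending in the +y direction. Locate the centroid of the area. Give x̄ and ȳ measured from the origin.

x̄ = 102.74 in, ȳ = 30.23 in

rectangular portion: A = 160 × 65 = 10400.00, centroid at (80.00, 32.50).
triangular portion: A = ½·85·65 = 2762.50, centroid at (188.33, 21.67).
ΣA = 13162.50 in², ΣAx̄ = 1352270.83 in³, ΣAȳ = 397854.17 in³.
x̄ = 1352270.83/13162.50 = 102.74 in; ȳ = 397854.17/13162.50 = 30.23 in.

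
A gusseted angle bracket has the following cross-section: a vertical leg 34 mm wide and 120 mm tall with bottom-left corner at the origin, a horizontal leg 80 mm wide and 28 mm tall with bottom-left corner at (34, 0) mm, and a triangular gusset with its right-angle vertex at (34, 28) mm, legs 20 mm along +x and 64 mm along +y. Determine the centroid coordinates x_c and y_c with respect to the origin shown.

x_c = 37.52 mm, y_c = 44.21 mm

Part | A | x̄ᵢ | ȳᵢ | A·x̄ᵢ | A·ȳᵢ
vertical leg | 4080.00 | 17.00 | 60.00 | 69360.00 | 244800.00
horizontal leg | 2240.00 | 74.00 | 14.00 | 165760.00 | 31360.00
gusset | 640.00 | 40.67 | 49.33 | 26026.67 | 31573.33
Σ | 6960.00 |  |  | 261146.67 | 307733.33
x_c = 261146.67 / 6960.00 = 37.52 mm
y_c = 307733.33 / 6960.00 = 44.21 mm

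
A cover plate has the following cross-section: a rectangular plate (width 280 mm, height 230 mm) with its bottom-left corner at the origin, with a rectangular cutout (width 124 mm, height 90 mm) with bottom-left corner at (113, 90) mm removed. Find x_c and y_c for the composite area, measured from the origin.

plate: A = 280 × 230 = 64400.00, centroid at (140.00, 115.00).
hole: A = −(124 × 90) = -11160.00, centroid at (175.00, 135.00).
ΣA = 53240.00 mm²
ΣAx_c = (64400.00)(140.00) + (-11160.00)(175.00) = 7063000.00 mm³
ΣAy_c = (64400.00)(115.00) + (-11160.00)(135.00) = 5899400.00 mm³
x_c = 7063000.00 / 53240.00 = 132.66 mm
y_c = 5899400.00 / 53240.00 = 110.81 mm

x_c = 132.66 mm, y_c = 110.81 mm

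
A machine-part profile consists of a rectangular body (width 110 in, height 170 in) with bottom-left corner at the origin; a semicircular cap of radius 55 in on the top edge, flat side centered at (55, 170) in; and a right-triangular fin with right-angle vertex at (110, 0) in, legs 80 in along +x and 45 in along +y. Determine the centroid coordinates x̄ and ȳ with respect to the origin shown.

rectangular body: A = 110 × 170 = 18700.00, centroid at (55.00, 85.00).
semicircular top: A = ½π·55² = 4751.66, centroid at (55.00, 193.34).
triangular fin: A = ½·80·45 = 1800.00, centroid at (136.67, 15.00).
ΣA = 25251.66 in²
ΣAx̄ = (18700.00)(55.00) + (4751.66)(55.00) + (1800.00)(136.67) = 1535841.24 in³
ΣAȳ = (18700.00)(85.00) + (4751.66)(193.34) + (1800.00)(15.00) = 2535198.68 in³
x̄ = 1535841.24 / 25251.66 = 60.82 in
ȳ = 2535198.68 / 25251.66 = 100.40 in

x̄ = 60.82 in, ȳ = 100.40 in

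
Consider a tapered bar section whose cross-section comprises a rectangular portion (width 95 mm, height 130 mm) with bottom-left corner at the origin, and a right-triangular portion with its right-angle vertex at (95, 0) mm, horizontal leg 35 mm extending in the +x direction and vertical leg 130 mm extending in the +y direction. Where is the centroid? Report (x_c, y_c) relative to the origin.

rectangular portion: A = 95 × 130 = 12350.00, centroid at (47.50, 65.00).
triangular portion: A = ½·35·130 = 2275.00, centroid at (106.67, 43.33).
ΣA = 14625.00 mm²
ΣAx_c = (12350.00)(47.50) + (2275.00)(106.67) = 829291.67 mm³
ΣAy_c = (12350.00)(65.00) + (2275.00)(43.33) = 901333.33 mm³
x_c = 829291.67 / 14625.00 = 56.70 mm
y_c = 901333.33 / 14625.00 = 61.63 mm

x_c = 56.70 mm, y_c = 61.63 mm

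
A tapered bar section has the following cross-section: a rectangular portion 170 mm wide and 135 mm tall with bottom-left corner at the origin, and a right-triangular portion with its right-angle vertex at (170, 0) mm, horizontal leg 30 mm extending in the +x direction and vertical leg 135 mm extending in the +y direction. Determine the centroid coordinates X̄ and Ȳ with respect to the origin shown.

Part | A | x̄ᵢ | ȳᵢ | A·x̄ᵢ | A·ȳᵢ
rectangular portion | 22950.00 | 85.00 | 67.50 | 1950750.00 | 1549125.00
triangular portion | 2025.00 | 180.00 | 45.00 | 364500.00 | 91125.00
Σ | 24975.00 |  |  | 2315250.00 | 1640250.00
X̄ = 2315250.00 / 24975.00 = 92.70 mm
Ȳ = 1640250.00 / 24975.00 = 65.68 mm

X̄ = 92.70 mm, Ȳ = 65.68 mm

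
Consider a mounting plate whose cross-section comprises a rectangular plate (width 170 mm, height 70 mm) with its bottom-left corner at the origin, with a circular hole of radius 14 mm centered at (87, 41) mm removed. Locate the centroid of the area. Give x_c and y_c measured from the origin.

Part | A | x̄ᵢ | ȳᵢ | A·x̄ᵢ | A·ȳᵢ
plate | 11900.00 | 85.00 | 35.00 | 1011500.00 | 416500.00
hole | -615.75 | 87.00 | 41.00 | -53570.44 | -25245.84
Σ | 11284.25 |  |  | 957929.56 | 391254.16
x_c = 957929.56 / 11284.25 = 84.89 mm
y_c = 391254.16 / 11284.25 = 34.67 mm

x_c = 84.89 mm, y_c = 34.67 mm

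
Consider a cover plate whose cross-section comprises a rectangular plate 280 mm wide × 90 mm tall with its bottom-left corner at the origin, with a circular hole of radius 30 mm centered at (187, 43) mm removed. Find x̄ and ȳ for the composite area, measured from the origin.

Part | A | x̄ᵢ | ȳᵢ | A·x̄ᵢ | A·ȳᵢ
plate | 25200.00 | 140.00 | 45.00 | 3528000.00 | 1134000.00
hole | -2827.43 | 187.00 | 43.00 | -528730.04 | -121579.64
Σ | 22372.57 |  |  | 2999269.96 | 1012420.36
x̄ = 2999269.96 / 22372.57 = 134.06 mm
ȳ = 1012420.36 / 22372.57 = 45.25 mm

x̄ = 134.06 mm, ȳ = 45.25 mm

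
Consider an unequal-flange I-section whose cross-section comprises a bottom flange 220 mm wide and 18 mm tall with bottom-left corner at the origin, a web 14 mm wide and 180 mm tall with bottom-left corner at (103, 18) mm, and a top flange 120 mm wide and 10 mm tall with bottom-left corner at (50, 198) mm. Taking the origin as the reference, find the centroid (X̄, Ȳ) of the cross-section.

bottom flange: A = 220 × 18 = 3960.00, centroid at (110.00, 9.00).
web: A = 14 × 180 = 2520.00, centroid at (110.00, 108.00).
top flange: A = 120 × 10 = 1200.00, centroid at (110.00, 203.00).
ΣA = 7680.00 mm²
ΣAX̄ = (3960.00)(110.00) + (2520.00)(110.00) + (1200.00)(110.00) = 844800.00 mm³
ΣAȲ = (3960.00)(9.00) + (2520.00)(108.00) + (1200.00)(203.00) = 551400.00 mm³
X̄ = 844800.00 / 7680.00 = 110.00 mm
Ȳ = 551400.00 / 7680.00 = 71.80 mm

X̄ = 110.00 mm, Ȳ = 71.80 mm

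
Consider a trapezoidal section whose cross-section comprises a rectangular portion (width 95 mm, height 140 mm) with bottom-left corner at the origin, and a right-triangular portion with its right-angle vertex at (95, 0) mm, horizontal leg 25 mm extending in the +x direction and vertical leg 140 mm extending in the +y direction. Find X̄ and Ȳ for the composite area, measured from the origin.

X̄ = 53.99 mm, Ȳ = 67.29 mm

Part | A | x̄ᵢ | ȳᵢ | A·x̄ᵢ | A·ȳᵢ
rectangular portion | 13300.00 | 47.50 | 70.00 | 631750.00 | 931000.00
triangular portion | 1750.00 | 103.33 | 46.67 | 180833.33 | 81666.67
Σ | 15050.00 |  |  | 812583.33 | 1012666.67
X̄ = 812583.33 / 15050.00 = 53.99 mm
Ȳ = 1012666.67 / 15050.00 = 67.29 mm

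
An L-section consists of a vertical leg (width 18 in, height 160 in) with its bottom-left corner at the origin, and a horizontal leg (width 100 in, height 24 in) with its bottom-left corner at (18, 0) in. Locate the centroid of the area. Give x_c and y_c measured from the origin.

vertical leg: A = 18 × 160 = 2880.00, centroid at (9.00, 80.00).
horizontal leg: A = 100 × 24 = 2400.00, centroid at (68.00, 12.00).
ΣA = 5280.00 in², ΣAx_c = 189120.00 in³, ΣAy_c = 259200.00 in³.
x_c = 189120.00/5280.00 = 35.82 in; y_c = 259200.00/5280.00 = 49.09 in.

x_c = 35.82 in, y_c = 49.09 in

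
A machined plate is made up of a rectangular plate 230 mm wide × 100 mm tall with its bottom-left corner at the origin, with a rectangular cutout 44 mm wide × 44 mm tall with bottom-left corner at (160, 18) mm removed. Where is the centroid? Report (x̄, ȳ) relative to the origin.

x̄ = 108.84 mm, ȳ = 50.92 mm

Part | A | x̄ᵢ | ȳᵢ | A·x̄ᵢ | A·ȳᵢ
plate | 23000.00 | 115.00 | 50.00 | 2645000.00 | 1150000.00
hole | -1936.00 | 182.00 | 40.00 | -352352.00 | -77440.00
Σ | 21064.00 |  |  | 2292648.00 | 1072560.00
x̄ = 2292648.00 / 21064.00 = 108.84 mm
ȳ = 1072560.00 / 21064.00 = 50.92 mm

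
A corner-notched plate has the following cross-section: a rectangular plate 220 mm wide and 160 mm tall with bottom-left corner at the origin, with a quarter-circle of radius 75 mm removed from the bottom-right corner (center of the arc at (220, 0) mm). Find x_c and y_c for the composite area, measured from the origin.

x_c = 98.78 mm, y_c = 86.91 mm

plate: A = 220 × 160 = 35200.00, centroid at (110.00, 80.00).
removed quarter-circle: A = −¼π·75² = -4417.86, centroid at (188.17, 31.83).
ΣA = 30782.14 mm², ΣAx_c = 3040694.77 mm³, ΣAy_c = 2675375.00 mm³.
x_c = 3040694.77/30782.14 = 98.78 mm; y_c = 2675375.00/30782.14 = 86.91 mm.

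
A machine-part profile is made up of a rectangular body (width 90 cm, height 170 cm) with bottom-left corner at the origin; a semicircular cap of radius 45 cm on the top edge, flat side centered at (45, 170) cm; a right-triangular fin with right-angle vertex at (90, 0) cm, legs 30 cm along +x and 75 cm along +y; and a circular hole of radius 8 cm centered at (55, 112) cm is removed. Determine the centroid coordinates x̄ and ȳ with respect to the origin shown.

Part | A | x̄ᵢ | ȳᵢ | A·x̄ᵢ | A·ȳᵢ
rectangular body | 15300.00 | 45.00 | 85.00 | 688500.00 | 1300500.00
semicircular top | 3180.86 | 45.00 | 189.10 | 143138.82 | 601496.64
triangular fin | 1125.00 | 100.00 | 25.00 | 112500.00 | 28125.00
hole | -201.06 | 55.00 | 112.00 | -11058.41 | -22518.94
Σ | 19404.80 |  |  | 933080.41 | 1907602.70
x̄ = 933080.41 / 19404.80 = 48.09 cm
ȳ = 1907602.70 / 19404.80 = 98.31 cm

x̄ = 48.09 cm, ȳ = 98.31 cm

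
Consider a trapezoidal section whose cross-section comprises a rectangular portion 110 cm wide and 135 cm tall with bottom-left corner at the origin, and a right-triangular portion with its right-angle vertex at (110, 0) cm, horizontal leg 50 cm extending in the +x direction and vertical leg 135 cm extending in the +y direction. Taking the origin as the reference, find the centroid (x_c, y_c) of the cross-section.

rectangular portion: A = 110 × 135 = 14850.00, centroid at (55.00, 67.50).
triangular portion: A = ½·50·135 = 3375.00, centroid at (126.67, 45.00).
ΣA = 18225.00 cm²
ΣAx_c = (14850.00)(55.00) + (3375.00)(126.67) = 1244250.00 cm³
ΣAy_c = (14850.00)(67.50) + (3375.00)(45.00) = 1154250.00 cm³
x_c = 1244250.00 / 18225.00 = 68.27 cm
y_c = 1154250.00 / 18225.00 = 63.33 cm

x_c = 68.27 cm, y_c = 63.33 cm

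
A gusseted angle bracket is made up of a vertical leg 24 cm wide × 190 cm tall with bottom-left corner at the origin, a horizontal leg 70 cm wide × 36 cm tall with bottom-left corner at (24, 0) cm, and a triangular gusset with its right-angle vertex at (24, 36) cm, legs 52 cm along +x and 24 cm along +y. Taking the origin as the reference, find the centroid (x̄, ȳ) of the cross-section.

x̄ = 29.75 cm, ȳ = 65.68 cm

vertical leg: A = 24 × 190 = 4560.00, centroid at (12.00, 95.00).
horizontal leg: A = 70 × 36 = 2520.00, centroid at (59.00, 18.00).
gusset: A = ½·52·24 = 624.00, centroid at (41.33, 44.00).
ΣA = 7704.00 cm²
ΣAx̄ = (4560.00)(12.00) + (2520.00)(59.00) + (624.00)(41.33) = 229192.00 cm³
ΣAȳ = (4560.00)(95.00) + (2520.00)(18.00) + (624.00)(44.00) = 506016.00 cm³
x̄ = 229192.00 / 7704.00 = 29.75 cm
ȳ = 506016.00 / 7704.00 = 65.68 cm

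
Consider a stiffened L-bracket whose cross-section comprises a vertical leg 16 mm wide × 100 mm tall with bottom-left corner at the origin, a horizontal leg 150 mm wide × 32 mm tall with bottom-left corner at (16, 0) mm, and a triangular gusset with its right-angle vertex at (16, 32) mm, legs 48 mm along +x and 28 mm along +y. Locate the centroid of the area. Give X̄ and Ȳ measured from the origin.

vertical leg: A = 16 × 100 = 1600.00, centroid at (8.00, 50.00).
horizontal leg: A = 150 × 32 = 4800.00, centroid at (91.00, 16.00).
gusset: A = ½·48·28 = 672.00, centroid at (32.00, 41.33).
ΣA = 7072.00 mm², ΣAX̄ = 471104.00 mm³, ΣAȲ = 184576.00 mm³.
X̄ = 471104.00/7072.00 = 66.62 mm; Ȳ = 184576.00/7072.00 = 26.10 mm.

X̄ = 66.62 mm, Ȳ = 26.10 mm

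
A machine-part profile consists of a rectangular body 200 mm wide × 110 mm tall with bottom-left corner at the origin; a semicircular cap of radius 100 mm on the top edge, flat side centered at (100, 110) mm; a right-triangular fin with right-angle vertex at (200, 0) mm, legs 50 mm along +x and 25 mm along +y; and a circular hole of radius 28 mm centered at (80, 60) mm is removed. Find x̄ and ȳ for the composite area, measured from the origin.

rectangular body: A = 200 × 110 = 22000.00, centroid at (100.00, 55.00).
semicircular top: A = ½π·100² = 15707.96, centroid at (100.00, 152.44).
triangular fin: A = ½·50·25 = 625.00, centroid at (216.67, 8.33).
hole: A = −π·28² = -2463.01, centroid at (80.00, 60.00).
ΣA = 35869.95 mm², ΣAx̄ = 3709172.30 mm³, ΣAȳ = 3461970.44 mm³.
x̄ = 3709172.30/35869.95 = 103.41 mm; ȳ = 3461970.44/35869.95 = 96.51 mm.

x̄ = 103.41 mm, ȳ = 96.51 mm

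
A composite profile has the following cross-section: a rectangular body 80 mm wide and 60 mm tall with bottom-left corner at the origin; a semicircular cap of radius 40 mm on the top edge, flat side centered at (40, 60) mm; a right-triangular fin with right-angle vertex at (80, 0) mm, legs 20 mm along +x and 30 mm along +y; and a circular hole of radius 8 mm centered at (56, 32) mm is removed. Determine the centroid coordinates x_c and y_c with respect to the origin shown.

x_c = 41.45 mm, y_c = 45.06 mm

rectangular body: A = 80 × 60 = 4800.00, centroid at (40.00, 30.00).
semicircular top: A = ½π·40² = 2513.27, centroid at (40.00, 76.98).
triangular fin: A = ½·20·30 = 300.00, centroid at (86.67, 10.00).
hole: A = −π·8² = -201.06, centroid at (56.00, 32.00).
ΣA = 7412.21 mm²
ΣAx_c = (4800.00)(40.00) + (2513.27)(40.00) + (300.00)(86.67) + (-201.06)(56.00) = 307271.50 mm³
ΣAy_c = (4800.00)(30.00) + (2513.27)(76.98) + (300.00)(10.00) + (-201.06)(32.00) = 334029.13 mm³
x_c = 307271.50 / 7412.21 = 41.45 mm
y_c = 334029.13 / 7412.21 = 45.06 mm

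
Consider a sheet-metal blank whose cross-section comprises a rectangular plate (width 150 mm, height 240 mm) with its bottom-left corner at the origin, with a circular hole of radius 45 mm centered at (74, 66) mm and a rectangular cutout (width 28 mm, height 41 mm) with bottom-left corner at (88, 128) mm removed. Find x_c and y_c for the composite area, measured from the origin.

x_c = 74.14 mm, y_c = 130.91 mm

Part | A | x̄ᵢ | ȳᵢ | A·x̄ᵢ | A·ȳᵢ
plate | 36000.00 | 75.00 | 120.00 | 2700000.00 | 4320000.00
hole 1 | -6361.73 | 74.00 | 66.00 | -470767.66 | -419873.86
hole 2 | -1148.00 | 102.00 | 148.50 | -117096.00 | -170478.00
Σ | 28490.27 |  |  | 2112136.34 | 3729648.14
x_c = 2112136.34 / 28490.27 = 74.14 mm
y_c = 3729648.14 / 28490.27 = 130.91 mm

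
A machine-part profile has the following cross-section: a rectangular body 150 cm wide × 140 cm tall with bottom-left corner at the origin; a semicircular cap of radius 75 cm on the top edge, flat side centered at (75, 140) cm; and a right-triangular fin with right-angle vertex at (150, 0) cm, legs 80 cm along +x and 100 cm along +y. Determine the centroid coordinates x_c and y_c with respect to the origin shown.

Part | A | x̄ᵢ | ȳᵢ | A·x̄ᵢ | A·ȳᵢ
rectangular body | 21000.00 | 75.00 | 70.00 | 1575000.00 | 1470000.00
semicircular top | 8835.73 | 75.00 | 171.83 | 662679.70 | 1518252.11
triangular fin | 4000.00 | 176.67 | 33.33 | 706666.67 | 133333.33
Σ | 33835.73 |  |  | 2944346.37 | 3121585.44
x_c = 2944346.37 / 33835.73 = 87.02 cm
y_c = 3121585.44 / 33835.73 = 92.26 cm

x_c = 87.02 cm, y_c = 92.26 cm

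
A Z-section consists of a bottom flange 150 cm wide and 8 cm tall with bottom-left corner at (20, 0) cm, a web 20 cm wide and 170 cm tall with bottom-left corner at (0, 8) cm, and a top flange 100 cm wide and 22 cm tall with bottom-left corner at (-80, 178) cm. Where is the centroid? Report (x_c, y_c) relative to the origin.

x_c = 12.06 cm, y_c = 108.35 cm

Part | A | x̄ᵢ | ȳᵢ | A·x̄ᵢ | A·ȳᵢ
bottom flange | 1200.00 | 95.00 | 4.00 | 114000.00 | 4800.00
web | 3400.00 | 10.00 | 93.00 | 34000.00 | 316200.00
top flange | 2200.00 | -30.00 | 189.00 | -66000.00 | 415800.00
Σ | 6800.00 |  |  | 82000.00 | 736800.00
x_c = 82000.00 / 6800.00 = 12.06 cm
y_c = 736800.00 / 6800.00 = 108.35 cm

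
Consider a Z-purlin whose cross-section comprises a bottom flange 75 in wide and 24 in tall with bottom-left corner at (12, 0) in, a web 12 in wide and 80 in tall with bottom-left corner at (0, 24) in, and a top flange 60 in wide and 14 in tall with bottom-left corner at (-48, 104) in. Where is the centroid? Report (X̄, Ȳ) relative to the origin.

X̄ = 22.15 in, Ȳ = 48.97 in

bottom flange: A = 75 × 24 = 1800.00, centroid at (49.50, 12.00).
web: A = 12 × 80 = 960.00, centroid at (6.00, 64.00).
top flange: A = 60 × 14 = 840.00, centroid at (-18.00, 111.00).
ΣA = 3600.00 in², ΣAX̄ = 79740.00 in³, ΣAȲ = 176280.00 in³.
X̄ = 79740.00/3600.00 = 22.15 in; Ȳ = 176280.00/3600.00 = 48.97 in.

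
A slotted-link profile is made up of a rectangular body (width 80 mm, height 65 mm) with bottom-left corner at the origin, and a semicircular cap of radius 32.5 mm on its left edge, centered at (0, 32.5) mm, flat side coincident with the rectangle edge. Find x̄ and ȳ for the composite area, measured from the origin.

x̄ = 26.99 mm, ȳ = 32.50 mm

rectangular body: A = 80 × 65 = 5200.00, centroid at (40.00, 32.50).
semicircular end: A = ½π·32.5² = 1659.15, centroid at (-13.79, 32.50).
ΣA = 6859.15 mm²
ΣAx̄ = (5200.00)(40.00) + (1659.15)(-13.79) = 185114.58 mm³
ΣAȳ = (5200.00)(32.50) + (1659.15)(32.50) = 222922.49 mm³
x̄ = 185114.58 / 6859.15 = 26.99 mm
ȳ = 222922.49 / 6859.15 = 32.50 mm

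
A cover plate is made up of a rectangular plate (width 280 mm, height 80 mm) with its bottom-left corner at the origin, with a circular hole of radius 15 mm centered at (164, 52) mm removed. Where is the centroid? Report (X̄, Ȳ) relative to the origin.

X̄ = 139.22 mm, Ȳ = 39.61 mm

Part | A | x̄ᵢ | ȳᵢ | A·x̄ᵢ | A·ȳᵢ
plate | 22400.00 | 140.00 | 40.00 | 3136000.00 | 896000.00
hole | -706.86 | 164.00 | 52.00 | -115924.77 | -36756.63
Σ | 21693.14 |  |  | 3020075.23 | 859243.37
X̄ = 3020075.23 / 21693.14 = 139.22 mm
Ȳ = 859243.37 / 21693.14 = 39.61 mm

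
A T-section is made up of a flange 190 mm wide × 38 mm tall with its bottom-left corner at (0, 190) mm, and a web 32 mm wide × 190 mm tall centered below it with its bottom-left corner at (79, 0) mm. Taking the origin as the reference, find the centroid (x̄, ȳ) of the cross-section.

x̄ = 95.00 mm, ȳ = 156.89 mm

web: A = 32 × 190 = 6080.00, centroid at (95.00, 95.00).
flange: A = 190 × 38 = 7220.00, centroid at (95.00, 209.00).
ΣA = 13300.00 mm²
ΣAx̄ = (6080.00)(95.00) + (7220.00)(95.00) = 1263500.00 mm³
ΣAȳ = (6080.00)(95.00) + (7220.00)(209.00) = 2086580.00 mm³
x̄ = 1263500.00 / 13300.00 = 95.00 mm
ȳ = 2086580.00 / 13300.00 = 156.89 mm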